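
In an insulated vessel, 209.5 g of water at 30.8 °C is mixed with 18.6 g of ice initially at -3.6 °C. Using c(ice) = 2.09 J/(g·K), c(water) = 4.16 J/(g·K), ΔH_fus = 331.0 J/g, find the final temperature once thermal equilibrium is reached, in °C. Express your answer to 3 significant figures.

T_f = 21.7 °C

Heat to bring ice to 0 °C and melt it: q₁ = 18.6×2.09×3.6 + 18.6×331.0 = 6296.5 J
Heat the water can supply cooling to 0 °C: 209.5×4.16×30.8 = 26842.8 J > q₁, so all ice melts.
Energy balance: 209.5×4.16×(30.8 − T) = 6296.5 + 18.6×4.16×(T − 0)
871.52(30.8 − T) = 6296.5 + 77.376 T
26842.8 − 6296.5 = 948.896 T
T = 20546.3 / 948.896 = 21.65 °C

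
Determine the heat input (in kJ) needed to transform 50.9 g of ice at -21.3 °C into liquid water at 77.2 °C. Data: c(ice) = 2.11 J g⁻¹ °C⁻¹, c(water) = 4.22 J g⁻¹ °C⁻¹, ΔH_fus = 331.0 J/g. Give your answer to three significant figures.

q1 (heat ice -21.3→0.0 °C): 50.9 × 2.11 × 21.3 = 2288 J
q2 (melt at 0 °C): 50.9 × 331.0 = 16848 J
q3 (heat water 0.0→77.2 °C): 50.9 × 4.22 × 77.2 = 16582 J
Total: 2288 + 16848 + 16582 = 35718 J = 35.7 kJ

q = 35.7 kJ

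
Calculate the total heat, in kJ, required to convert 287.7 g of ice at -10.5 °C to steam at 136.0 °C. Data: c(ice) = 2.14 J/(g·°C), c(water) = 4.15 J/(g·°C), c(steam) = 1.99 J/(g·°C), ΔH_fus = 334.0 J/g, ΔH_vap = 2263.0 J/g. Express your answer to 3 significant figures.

q1 (heat ice -10.5→0.0 °C): 287.7 × 2.14 × 10.5 = 6465 J
q2 (melt at 0 °C): 287.7 × 334.0 = 96092 J
q3 (heat water 0.0→100.0 °C): 287.7 × 4.15 × 100.0 = 119396 J
q4 (vaporize at 100 °C): 287.7 × 2263.0 = 651065 J
q5 (heat steam 100.0→136.0 °C): 287.7 × 1.99 × 36.0 = 20611 J
Total: 6465 + 96092 + 119396 + 651065 + 20611 = 893629 J = 894 kJ

q = 894 kJ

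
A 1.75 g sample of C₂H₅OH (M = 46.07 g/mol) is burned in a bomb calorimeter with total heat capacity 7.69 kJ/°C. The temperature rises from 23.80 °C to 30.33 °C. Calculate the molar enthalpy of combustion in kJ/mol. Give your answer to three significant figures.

ΔH = -1320 kJ/mol

ΔT = 30.33 − 23.80 = 6.53 °C
q_cal = C_cal × ΔT = 7.69 × 6.53 = 50.2157 kJ
n = 1.75 / 46.07 = 0.03799 mol
q_rxn = −q_cal = -50.2157 kJ
ΔH = -50.2157 / 0.03799 = -1322 kJ/mol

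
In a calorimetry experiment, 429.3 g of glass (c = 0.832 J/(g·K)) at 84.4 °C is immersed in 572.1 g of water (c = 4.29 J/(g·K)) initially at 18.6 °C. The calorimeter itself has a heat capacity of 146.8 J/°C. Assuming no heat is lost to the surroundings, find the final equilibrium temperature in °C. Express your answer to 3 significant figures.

T_f = 26.5 °C

Heat lost by glass = heat gained by water + calorimeter.
(429.3)(0.832)(84.4 − T) = [(572.1)(4.29) + 146.8](T − 18.6)
357.1776 (84.4 − T) = 2601.109 (T − 18.6)
30146 − 357.1776 T = 2601.109 T − 48381
78527 = 2958.2866 T
T = 26.54 °C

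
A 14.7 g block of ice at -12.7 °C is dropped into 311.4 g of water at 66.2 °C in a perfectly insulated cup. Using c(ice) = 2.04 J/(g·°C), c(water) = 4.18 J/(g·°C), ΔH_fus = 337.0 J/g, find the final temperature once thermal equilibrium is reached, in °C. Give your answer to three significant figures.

T_f = 59.3 °C

Heat to bring ice to 0 °C and melt it: q₁ = 14.7×2.04×12.7 + 14.7×337.0 = 5334.7 J
Heat the water can supply cooling to 0 °C: 311.4×4.18×66.2 = 86169.4 J > q₁, so all ice melts.
Energy balance: 311.4×4.18×(66.2 − T) = 5334.7 + 14.7×4.18×(T − 0)
1301.652(66.2 − T) = 5334.7 + 61.446 T
86169.4 − 5334.7 = 1363.098 T
T = 80834.7 / 1363.098 = 59.30 °C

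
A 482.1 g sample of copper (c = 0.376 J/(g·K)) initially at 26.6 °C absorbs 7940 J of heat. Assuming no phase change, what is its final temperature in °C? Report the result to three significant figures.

ΔT = q / (m c) = 7940 / (482.1 × 0.376) = 43.80 °C
T_f = 26.6 + 43.80 = 70.40 °C

T_f = 70.4 °C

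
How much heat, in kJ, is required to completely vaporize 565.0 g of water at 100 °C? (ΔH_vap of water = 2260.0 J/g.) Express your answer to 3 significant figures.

q = m × ΔH_vap = 565.0 × 2260.0 = 1277000 J = 1280 kJ

q = 1280 kJ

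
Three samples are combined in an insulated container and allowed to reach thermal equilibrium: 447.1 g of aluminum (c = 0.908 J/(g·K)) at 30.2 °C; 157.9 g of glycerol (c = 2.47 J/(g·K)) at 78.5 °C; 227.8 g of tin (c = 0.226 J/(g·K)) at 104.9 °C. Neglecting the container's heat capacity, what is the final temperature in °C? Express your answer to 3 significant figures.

Σ mᵢcᵢ(T − Tᵢ) = 0  ⇒  T = Σ mᵢcᵢTᵢ / Σ mᵢcᵢ
Σ mᵢcᵢ = 447.1×0.908 + 157.9×2.47 + 227.8×0.226 = 847.4626
Σ mᵢcᵢTᵢ = 405.9668×30.2 + 390.013×78.5 + 51.4828×104.9 = 48277
T = 48277 / 847.4626 = 56.97 °C

T_f = 57.0 °C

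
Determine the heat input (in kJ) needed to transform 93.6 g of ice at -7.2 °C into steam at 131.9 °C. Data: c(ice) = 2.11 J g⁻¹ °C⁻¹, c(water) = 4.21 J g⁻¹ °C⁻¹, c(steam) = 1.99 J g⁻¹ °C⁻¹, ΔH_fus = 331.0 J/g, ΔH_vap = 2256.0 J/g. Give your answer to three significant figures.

q = 289 kJ

q1 (heat ice -7.2→0.0 °C): 93.6 × 2.11 × 7.2 = 1422 J
q2 (melt at 0 °C): 93.6 × 331.0 = 30982 J
q3 (heat water 0.0→100.0 °C): 93.6 × 4.21 × 100.0 = 39406 J
q4 (vaporize at 100 °C): 93.6 × 2256.0 = 211162 J
q5 (heat steam 100.0→131.9 °C): 93.6 × 1.99 × 31.9 = 5942 J
Total: 1422 + 30982 + 39406 + 211162 + 5942 = 288914 J = 289 kJ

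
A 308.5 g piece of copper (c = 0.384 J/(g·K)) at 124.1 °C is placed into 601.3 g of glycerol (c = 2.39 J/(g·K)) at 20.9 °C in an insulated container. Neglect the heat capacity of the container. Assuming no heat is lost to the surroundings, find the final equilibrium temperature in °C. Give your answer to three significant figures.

Heat lost by copper = heat gained by glycerol.
(308.5)(0.384)(124.1 − T) = (601.3)(2.39)(T − 20.9)
118.464 (124.1 − T) = 1437.107 (T − 20.9)
14701 − 118.464 T = 1437.107 T − 30036
44737 = 1555.571 T
T = 28.76 °C

T_f = 28.8 °C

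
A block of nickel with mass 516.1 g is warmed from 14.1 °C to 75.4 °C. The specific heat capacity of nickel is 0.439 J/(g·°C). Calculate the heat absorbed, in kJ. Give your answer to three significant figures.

q = 13.9 kJ

q = m c ΔT = 516.1 × 0.439 × (75.4 − 14.1)
q = 516.1 × 0.439 × 61.3 = 13890 J = 13.9 kJ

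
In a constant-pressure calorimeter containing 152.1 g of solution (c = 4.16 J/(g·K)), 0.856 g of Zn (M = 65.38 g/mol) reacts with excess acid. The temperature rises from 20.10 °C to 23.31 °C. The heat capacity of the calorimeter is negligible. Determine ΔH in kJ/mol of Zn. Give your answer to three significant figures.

ΔH = -155 kJ/mol

|ΔT| = |23.31 − 20.10| = 3.21 °C
|q_surr| = (152.1 × 4.16) × 3.21 = 632.736 × 3.21 = 2031 J
n(Zn) = 0.856 / 65.38 = 0.01309 mol
Temperature rose, so q_rxn = −|q_surr| = -2.031 kJ
ΔH = q_rxn / n = -155.2 kJ/mol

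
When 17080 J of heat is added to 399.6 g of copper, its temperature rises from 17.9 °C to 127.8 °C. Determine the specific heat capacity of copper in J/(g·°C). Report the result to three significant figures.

c = q / (m ΔT) = 17080 / (399.6 × 109.9)
c = 17080 / 43916.04 = 0.389 J/(g·°C)

c = 0.389 J/(g·°C)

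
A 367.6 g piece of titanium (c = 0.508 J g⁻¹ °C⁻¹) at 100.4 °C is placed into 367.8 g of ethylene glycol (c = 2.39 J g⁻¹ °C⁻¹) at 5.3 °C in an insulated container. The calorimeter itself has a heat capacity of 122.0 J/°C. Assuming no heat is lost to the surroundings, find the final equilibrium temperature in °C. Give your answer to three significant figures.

Heat lost by titanium = heat gained by ethylene glycol + calorimeter.
(367.6)(0.508)(100.4 − T) = [(367.8)(2.39) + 122.0](T − 5.3)
186.7408 (100.4 − T) = 1001.042 (T − 5.3)
18749 − 186.7408 T = 1001.042 T − 5305.5
24054.5 = 1187.7828 T
T = 20.25 °C

T_f = 20.3 °C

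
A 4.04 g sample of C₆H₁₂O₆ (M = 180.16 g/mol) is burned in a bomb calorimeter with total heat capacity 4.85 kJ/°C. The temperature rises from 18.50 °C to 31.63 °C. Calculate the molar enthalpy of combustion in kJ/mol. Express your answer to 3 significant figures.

ΔT = 31.63 − 18.50 = 13.13 °C
q_cal = C_cal × ΔT = 4.85 × 13.13 = 63.6805 kJ
n = 4.04 / 180.16 = 0.02242 mol
q_rxn = −q_cal = -63.6805 kJ
ΔH = -63.6805 / 0.02242 = -2840 kJ/mol

ΔH = -2840 kJ/mol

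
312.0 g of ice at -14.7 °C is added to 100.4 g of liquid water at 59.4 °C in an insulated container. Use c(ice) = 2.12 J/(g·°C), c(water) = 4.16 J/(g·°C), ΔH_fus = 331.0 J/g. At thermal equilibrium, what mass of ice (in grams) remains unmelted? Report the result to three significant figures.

Heat to warm all ice to 0 °C: 312.0×2.12×14.7 = 9723.2 J
Heat released by water cooling to 0 °C: 100.4×4.16×59.4 = 24809 J
24809 J < 9723.2 + 312.0×331.0 = 112995.2 J, so not all ice melts; final T = 0 °C.
Heat left for melting: 24809 − 9723.2 = 15085.8 J
Mass melted = 15085.8 / 331.0 = 45.58 g
Ice remaining = 312.0 − 45.58 = 266.42 g

m_ice remaining = 266 g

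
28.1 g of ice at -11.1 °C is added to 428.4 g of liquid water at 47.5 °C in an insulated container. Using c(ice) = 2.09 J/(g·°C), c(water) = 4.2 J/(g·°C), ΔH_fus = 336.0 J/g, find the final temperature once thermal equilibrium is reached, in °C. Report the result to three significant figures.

T_f = 39.3 °C

Heat to bring ice to 0 °C and melt it: q₁ = 28.1×2.09×11.1 + 28.1×336.0 = 10093 J
Heat the water can supply cooling to 0 °C: 428.4×4.2×47.5 = 85465.8 J > q₁, so all ice melts.
Energy balance: 428.4×4.2×(47.5 − T) = 10093 + 28.1×4.2×(T − 0)
1799.28(47.5 − T) = 10093 + 118.02 T
85465.8 − 10093 = 1917.30 T
T = 75372.8 / 1917.30 = 39.31 °C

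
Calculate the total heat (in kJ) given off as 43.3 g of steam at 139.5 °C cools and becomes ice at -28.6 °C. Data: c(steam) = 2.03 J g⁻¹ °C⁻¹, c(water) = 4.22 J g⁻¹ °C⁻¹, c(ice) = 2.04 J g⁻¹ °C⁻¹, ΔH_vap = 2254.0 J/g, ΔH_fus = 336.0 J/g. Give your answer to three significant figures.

q1 (cool steam 139.5→100 °C): 43.3 × 2.03 × 39.5 = 3472 J
q2 (condense at 100 °C): 43.3 × 2254.0 = 97598 J
q3 (cool water 100→0 °C): 43.3 × 4.22 × 100.0 = 18273 J
q4 (freeze at 0 °C): 43.3 × 336.0 = 14549 J
q5 (cool ice 0→-28.6 °C): 43.3 × 2.04 × 28.6 = 2526 J
Total: 3472 + 97598 + 18273 + 14549 + 2526 = 136418 J = 136 kJ

q = 136 kJ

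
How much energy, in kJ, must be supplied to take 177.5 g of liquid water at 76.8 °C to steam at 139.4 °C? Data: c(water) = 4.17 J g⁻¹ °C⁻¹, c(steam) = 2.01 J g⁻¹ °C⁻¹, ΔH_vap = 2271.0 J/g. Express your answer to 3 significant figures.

q = 434 kJ

q1 (heat water 76.8→100.0 °C): 177.5 × 4.17 × 23.2 = 17172 J
q2 (vaporize at 100 °C): 177.5 × 2271.0 = 403103 J
q3 (heat steam 100.0→139.4 °C): 177.5 × 2.01 × 39.4 = 14057 J
Total: 17172 + 403103 + 14057 = 434332 J = 434 kJ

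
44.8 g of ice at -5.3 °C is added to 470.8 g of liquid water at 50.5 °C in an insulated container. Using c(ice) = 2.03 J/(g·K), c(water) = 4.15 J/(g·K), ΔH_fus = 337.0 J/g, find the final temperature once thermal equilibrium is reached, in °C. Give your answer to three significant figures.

T_f = 38.8 °C

Heat to bring ice to 0 °C and melt it: q₁ = 44.8×2.03×5.3 + 44.8×337.0 = 15580 J
Heat the water can supply cooling to 0 °C: 470.8×4.15×50.5 = 98667.9 J > q₁, so all ice melts.
Energy balance: 470.8×4.15×(50.5 − T) = 15580 + 44.8×4.15×(T − 0)
1953.82(50.5 − T) = 15580 + 185.92 T
98667.9 − 15580 = 2139.74 T
T = 83087.9 / 2139.74 = 38.83 °C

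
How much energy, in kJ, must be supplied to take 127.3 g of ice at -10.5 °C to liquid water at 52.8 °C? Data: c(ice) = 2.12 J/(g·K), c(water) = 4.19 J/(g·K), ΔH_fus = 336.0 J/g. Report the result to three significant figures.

q = 73.8 kJ

q1 (heat ice -10.5→0.0 °C): 127.3 × 2.12 × 10.5 = 2834 J
q2 (melt at 0 °C): 127.3 × 336.0 = 42773 J
q3 (heat water 0.0→52.8 °C): 127.3 × 4.19 × 52.8 = 28163 J
Total: 2834 + 42773 + 28163 = 73770 J = 73.8 kJ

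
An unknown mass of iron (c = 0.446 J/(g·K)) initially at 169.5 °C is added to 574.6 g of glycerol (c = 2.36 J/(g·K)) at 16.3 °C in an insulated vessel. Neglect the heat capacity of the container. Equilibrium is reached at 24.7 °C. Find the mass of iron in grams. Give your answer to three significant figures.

q_gained = (574.6 × 2.36) × (24.7 − 16.3) = 11390 J
q_lost = m × 0.446 × (169.5 − 24.7) = 64.5808 m
m = 11390 / 64.5808 = 176 g

m = 176 g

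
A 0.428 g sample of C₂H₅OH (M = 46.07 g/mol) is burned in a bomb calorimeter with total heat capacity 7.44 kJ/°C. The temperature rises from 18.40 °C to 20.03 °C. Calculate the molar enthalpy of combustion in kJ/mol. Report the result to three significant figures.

ΔT = 20.03 − 18.40 = 1.63 °C
q_cal = C_cal × ΔT = 7.44 × 1.63 = 12.1272 kJ
n = 0.428 / 46.07 = 0.009290 mol
q_rxn = −q_cal = -12.1272 kJ
ΔH = -12.1272 / 0.009290 = -1305 kJ/mol

ΔH = -1310 kJ/mol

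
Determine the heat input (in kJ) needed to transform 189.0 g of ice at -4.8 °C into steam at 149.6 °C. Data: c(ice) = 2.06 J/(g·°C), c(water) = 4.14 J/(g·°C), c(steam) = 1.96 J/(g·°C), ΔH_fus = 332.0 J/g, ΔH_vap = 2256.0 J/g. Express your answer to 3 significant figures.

q = 588 kJ

q1 (heat ice -4.8→0.0 °C): 189.0 × 2.06 × 4.8 = 1869 J
q2 (melt at 0 °C): 189.0 × 332.0 = 62748 J
q3 (heat water 0.0→100.0 °C): 189.0 × 4.14 × 100.0 = 78246 J
q4 (vaporize at 100 °C): 189.0 × 2256.0 = 426384 J
q5 (heat steam 100.0→149.6 °C): 189.0 × 1.96 × 49.6 = 18374 J
Total: 1869 + 62748 + 78246 + 426384 + 18374 = 587621 J = 588 kJ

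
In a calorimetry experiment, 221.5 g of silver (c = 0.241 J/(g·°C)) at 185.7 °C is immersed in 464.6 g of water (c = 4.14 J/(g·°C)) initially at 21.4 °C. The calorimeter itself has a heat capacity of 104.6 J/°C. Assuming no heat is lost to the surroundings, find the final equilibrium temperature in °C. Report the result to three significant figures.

T_f = 25.6 °C

Heat lost by silver = heat gained by water + calorimeter.
(221.5)(0.241)(185.7 − T) = [(464.6)(4.14) + 104.6](T − 21.4)
53.3815 (185.7 − T) = 2028.044 (T − 21.4)
9912.9 − 53.3815 T = 2028.044 T − 43400
53312.9 = 2081.4255 T
T = 25.61 °C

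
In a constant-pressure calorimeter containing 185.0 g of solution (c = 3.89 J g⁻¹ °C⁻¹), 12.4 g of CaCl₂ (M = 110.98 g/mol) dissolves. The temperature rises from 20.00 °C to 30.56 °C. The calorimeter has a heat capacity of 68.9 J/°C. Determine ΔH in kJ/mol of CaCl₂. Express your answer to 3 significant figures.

|ΔT| = |30.56 − 20.00| = 10.56 °C
|q_surr| = (185.0 × 3.89 + 68.9) × 10.56 = 788.55 × 10.56 = 8327 J
n(CaCl₂) = 12.4 / 110.98 = 0.1117 mol
Temperature rose, so q_rxn = −|q_surr| = -8.327 kJ
ΔH = q_rxn / n = -74.548 kJ/mol

ΔH = -74.5 kJ/mol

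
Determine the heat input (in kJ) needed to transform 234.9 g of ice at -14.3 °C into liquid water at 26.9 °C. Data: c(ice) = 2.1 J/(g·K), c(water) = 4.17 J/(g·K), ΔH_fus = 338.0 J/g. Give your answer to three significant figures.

q1 (heat ice -14.3→0.0 °C): 234.9 × 2.1 × 14.3 = 7054 J
q2 (melt at 0 °C): 234.9 × 338.0 = 79396 J
q3 (heat water 0.0→26.9 °C): 234.9 × 4.17 × 26.9 = 26349 J
Total: 7054 + 79396 + 26349 = 112799 J = 113 kJ

q = 113 kJ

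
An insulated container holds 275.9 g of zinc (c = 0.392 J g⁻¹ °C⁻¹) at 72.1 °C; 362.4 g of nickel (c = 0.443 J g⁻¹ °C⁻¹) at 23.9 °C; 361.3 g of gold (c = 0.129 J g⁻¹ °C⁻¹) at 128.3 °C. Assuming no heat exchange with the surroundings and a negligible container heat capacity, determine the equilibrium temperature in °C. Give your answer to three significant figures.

T_f = 55.9 °C

Σ mᵢcᵢ(T − Tᵢ) = 0  ⇒  T = Σ mᵢcᵢTᵢ / Σ mᵢcᵢ
Σ mᵢcᵢ = 275.9×0.392 + 362.4×0.443 + 361.3×0.129 = 315.3037
Σ mᵢcᵢTᵢ = 108.1528×72.1 + 160.5432×23.9 + 46.6077×128.3 = 17615
T = 17615 / 315.3037 = 55.87 °C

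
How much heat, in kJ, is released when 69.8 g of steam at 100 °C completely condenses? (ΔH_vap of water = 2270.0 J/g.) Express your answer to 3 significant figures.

q = 158 kJ

q = m × ΔH_vap = 69.8 × 2270.0 = 158400 J = 158 kJ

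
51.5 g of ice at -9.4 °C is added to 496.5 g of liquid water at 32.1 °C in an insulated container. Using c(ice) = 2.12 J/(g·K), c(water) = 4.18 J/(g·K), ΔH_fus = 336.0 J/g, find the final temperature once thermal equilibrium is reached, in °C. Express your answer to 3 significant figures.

T_f = 21.1 °C

Heat to bring ice to 0 °C and melt it: q₁ = 51.5×2.12×9.4 + 51.5×336.0 = 18330 J
Heat the water can supply cooling to 0 °C: 496.5×4.18×32.1 = 66619.4 J > q₁, so all ice melts.
Energy balance: 496.5×4.18×(32.1 − T) = 18330 + 51.5×4.18×(T − 0)
2075.37(32.1 − T) = 18330 + 215.27 T
66619.4 − 18330 = 2290.64 T
T = 48289.4 / 2290.64 = 21.08 °C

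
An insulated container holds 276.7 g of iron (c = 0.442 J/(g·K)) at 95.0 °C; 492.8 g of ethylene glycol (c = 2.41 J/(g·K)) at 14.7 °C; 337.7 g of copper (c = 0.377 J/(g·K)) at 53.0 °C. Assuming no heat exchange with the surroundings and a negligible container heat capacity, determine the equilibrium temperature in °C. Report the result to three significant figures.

Σ mᵢcᵢ(T − Tᵢ) = 0  ⇒  T = Σ mᵢcᵢTᵢ / Σ mᵢcᵢ
Σ mᵢcᵢ = 276.7×0.442 + 492.8×2.41 + 337.7×0.377 = 1437.2623
Σ mᵢcᵢTᵢ = 122.3014×95.0 + 1187.648×14.7 + 127.3129×53.0 = 35825
T = 35825 / 1437.2623 = 24.93 °C

T_f = 24.9 °C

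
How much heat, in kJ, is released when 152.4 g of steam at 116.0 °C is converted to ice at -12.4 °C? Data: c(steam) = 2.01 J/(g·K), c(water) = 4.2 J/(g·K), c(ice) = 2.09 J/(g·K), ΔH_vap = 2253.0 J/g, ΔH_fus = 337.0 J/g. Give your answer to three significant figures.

q = 468 kJ

q1 (cool steam 116.0→100 °C): 152.4 × 2.01 × 16.0 = 4901 J
q2 (condense at 100 °C): 152.4 × 2253.0 = 343357 J
q3 (cool water 100→0 °C): 152.4 × 4.2 × 100.0 = 64008 J
q4 (freeze at 0 °C): 152.4 × 337.0 = 51359 J
q5 (cool ice 0→-12.4 °C): 152.4 × 2.09 × 12.4 = 3950 J
Total: 4901 + 343357 + 64008 + 51359 + 3950 = 467575 J = 468 kJ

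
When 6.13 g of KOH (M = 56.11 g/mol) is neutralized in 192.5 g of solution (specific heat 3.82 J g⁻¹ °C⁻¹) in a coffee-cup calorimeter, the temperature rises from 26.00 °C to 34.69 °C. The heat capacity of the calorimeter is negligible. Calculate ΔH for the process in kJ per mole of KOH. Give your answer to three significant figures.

|ΔT| = |34.69 − 26.00| = 8.69 °C
|q_surr| = (192.5 × 3.82) × 8.69 = 735.35 × 8.69 = 6390 J
n(KOH) = 6.13 / 56.11 = 0.1092 mol
Temperature rose, so q_rxn = −|q_surr| = -6.390 kJ
ΔH = q_rxn / n = -58.52 kJ/mol

ΔH = -58.5 kJ/mol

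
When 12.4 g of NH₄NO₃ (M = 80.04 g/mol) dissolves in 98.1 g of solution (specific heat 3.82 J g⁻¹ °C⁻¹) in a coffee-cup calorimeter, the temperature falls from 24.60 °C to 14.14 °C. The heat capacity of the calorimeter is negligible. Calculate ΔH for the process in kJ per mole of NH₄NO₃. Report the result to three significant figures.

|ΔT| = |14.14 − 24.60| = 10.46 °C
|q_surr| = (98.1 × 3.82) × 10.46 = 374.742 × 10.46 = 3920 J
n(NH₄NO₃) = 12.4 / 80.04 = 0.1549 mol
Temperature fell, so q_rxn = +|q_surr| = 3.920 kJ
ΔH = q_rxn / n = 25.31 kJ/mol

ΔH = 25.3 kJ/mol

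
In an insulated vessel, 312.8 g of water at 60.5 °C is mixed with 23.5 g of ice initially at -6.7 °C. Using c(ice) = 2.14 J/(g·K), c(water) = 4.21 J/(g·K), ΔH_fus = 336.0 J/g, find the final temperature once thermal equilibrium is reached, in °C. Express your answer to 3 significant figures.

Heat to bring ice to 0 °C and melt it: q₁ = 23.5×2.14×6.7 + 23.5×336.0 = 8232.9 J
Heat the water can supply cooling to 0 °C: 312.8×4.21×60.5 = 79671.7 J > q₁, so all ice melts.
Energy balance: 312.8×4.21×(60.5 − T) = 8232.9 + 23.5×4.21×(T − 0)
1316.888(60.5 − T) = 8232.9 + 98.935 T
79671.7 − 8232.9 = 1415.823 T
T = 71438.8 / 1415.823 = 50.46 °C

T_f = 50.5 °C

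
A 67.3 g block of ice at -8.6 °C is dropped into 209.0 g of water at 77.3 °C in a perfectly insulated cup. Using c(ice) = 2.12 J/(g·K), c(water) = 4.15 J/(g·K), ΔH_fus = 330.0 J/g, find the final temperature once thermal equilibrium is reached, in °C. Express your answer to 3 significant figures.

T_f = 38.0 °C

Heat to bring ice to 0 °C and melt it: q₁ = 67.3×2.12×8.6 + 67.3×330.0 = 23436 J
Heat the water can supply cooling to 0 °C: 209.0×4.15×77.3 = 67046.2 J > q₁, so all ice melts.
Energy balance: 209.0×4.15×(77.3 − T) = 23436 + 67.3×4.15×(T − 0)
867.35(77.3 − T) = 23436 + 279.295 T
67046.2 − 23436 = 1146.645 T
T = 43610.2 / 1146.645 = 38.03 °C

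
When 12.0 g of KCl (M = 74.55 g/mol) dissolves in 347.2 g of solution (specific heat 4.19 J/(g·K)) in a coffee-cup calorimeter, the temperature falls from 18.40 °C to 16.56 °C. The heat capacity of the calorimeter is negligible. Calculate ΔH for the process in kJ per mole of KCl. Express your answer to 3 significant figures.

|ΔT| = |16.56 − 18.40| = 1.84 °C
|q_surr| = (347.2 × 4.19) × 1.84 = 1454.768 × 1.84 = 2677 J
n(KCl) = 12.0 / 74.55 = 0.1610 mol
Temperature fell, so q_rxn = +|q_surr| = 2.677 kJ
ΔH = q_rxn / n = 16.63 kJ/mol

ΔH = 16.6 kJ/mol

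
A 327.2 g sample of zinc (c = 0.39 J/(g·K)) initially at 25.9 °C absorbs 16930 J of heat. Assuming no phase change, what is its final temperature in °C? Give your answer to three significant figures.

T_f = 159 °C

ΔT = q / (m c) = 16930 / (327.2 × 0.39) = 132.7 °C
T_f = 25.9 + 132.7 = 158.6 °C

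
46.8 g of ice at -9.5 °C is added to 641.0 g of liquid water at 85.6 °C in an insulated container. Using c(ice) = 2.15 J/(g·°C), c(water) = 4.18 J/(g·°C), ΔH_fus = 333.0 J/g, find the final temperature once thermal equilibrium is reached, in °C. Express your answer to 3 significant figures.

Heat to bring ice to 0 °C and melt it: q₁ = 46.8×2.15×9.5 + 46.8×333.0 = 16540 J
Heat the water can supply cooling to 0 °C: 641.0×4.18×85.6 = 229355 J > q₁, so all ice melts.
Energy balance: 641.0×4.18×(85.6 − T) = 16540 + 46.8×4.18×(T − 0)
2679.38(85.6 − T) = 16540 + 195.624 T
229355 − 16540 = 2875.004 T
T = 212815 / 2875.004 = 74.02 °C

T_f = 74.0 °C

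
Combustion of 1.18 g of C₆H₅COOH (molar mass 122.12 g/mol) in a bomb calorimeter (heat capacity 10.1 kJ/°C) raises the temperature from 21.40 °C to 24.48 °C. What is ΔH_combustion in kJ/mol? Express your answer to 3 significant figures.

ΔH = -3220 kJ/mol

ΔT = 24.48 − 21.40 = 3.08 °C
q_cal = C_cal × ΔT = 10.1 × 3.08 = 31.108 kJ
n = 1.18 / 122.12 = 0.009663 mol
q_rxn = −q_cal = -31.108 kJ
ΔH = -31.108 / 0.009663 = -3219 kJ/mol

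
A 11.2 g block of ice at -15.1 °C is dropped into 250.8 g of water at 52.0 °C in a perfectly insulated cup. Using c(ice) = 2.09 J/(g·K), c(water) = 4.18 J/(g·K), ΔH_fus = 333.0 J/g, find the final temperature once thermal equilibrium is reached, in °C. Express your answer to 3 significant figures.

Heat to bring ice to 0 °C and melt it: q₁ = 11.2×2.09×15.1 + 11.2×333.0 = 4083.1 J
Heat the water can supply cooling to 0 °C: 250.8×4.18×52.0 = 54513.9 J > q₁, so all ice melts.
Energy balance: 250.8×4.18×(52.0 − T) = 4083.1 + 11.2×4.18×(T − 0)
1048.344(52.0 − T) = 4083.1 + 46.816 T
54513.9 − 4083.1 = 1095.160 T
T = 50430.8 / 1095.160 = 46.049 °C

T_f = 46.0 °C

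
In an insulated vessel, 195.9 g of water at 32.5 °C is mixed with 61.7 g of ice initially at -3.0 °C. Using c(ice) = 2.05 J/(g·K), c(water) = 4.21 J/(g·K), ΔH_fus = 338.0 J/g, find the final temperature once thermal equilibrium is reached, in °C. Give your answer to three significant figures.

T_f = 5.14 °C

Heat to bring ice to 0 °C and melt it: q₁ = 61.7×2.05×3.0 + 61.7×338.0 = 21234 J
Heat the water can supply cooling to 0 °C: 195.9×4.21×32.5 = 26804.0 J > q₁, so all ice melts.
Energy balance: 195.9×4.21×(32.5 − T) = 21234 + 61.7×4.21×(T − 0)
824.739(32.5 − T) = 21234 + 259.757 T
26804.0 − 21234 = 1084.496 T
T = 5570.0 / 1084.496 = 5.136 °C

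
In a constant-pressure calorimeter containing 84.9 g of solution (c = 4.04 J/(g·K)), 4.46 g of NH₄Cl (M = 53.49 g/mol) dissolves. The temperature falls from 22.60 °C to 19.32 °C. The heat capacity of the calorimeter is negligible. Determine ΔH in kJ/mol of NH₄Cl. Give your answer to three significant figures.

ΔH = 13.5 kJ/mol

|ΔT| = |19.32 − 22.60| = 3.28 °C
|q_surr| = (84.9 × 4.04) × 3.28 = 342.996 × 3.28 = 1125 J
n(NH₄Cl) = 4.46 / 53.49 = 0.08338 mol
Temperature fell, so q_rxn = +|q_surr| = 1.125 kJ
ΔH = q_rxn / n = 13.49 kJ/mol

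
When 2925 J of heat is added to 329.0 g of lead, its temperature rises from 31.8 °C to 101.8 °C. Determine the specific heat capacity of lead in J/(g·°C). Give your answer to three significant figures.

c = q / (m ΔT) = 2925 / (329.0 × 70.0)
c = 2925 / 23030 = 0.127 J/(g·°C)

c = 0.127 J/(g·°C)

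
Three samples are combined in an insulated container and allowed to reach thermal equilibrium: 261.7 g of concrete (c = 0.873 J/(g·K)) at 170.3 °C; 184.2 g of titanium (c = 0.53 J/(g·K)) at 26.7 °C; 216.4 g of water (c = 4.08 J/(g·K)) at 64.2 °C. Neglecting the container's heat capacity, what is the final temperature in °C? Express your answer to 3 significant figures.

Σ mᵢcᵢ(T − Tᵢ) = 0  ⇒  T = Σ mᵢcᵢTᵢ / Σ mᵢcᵢ
Σ mᵢcᵢ = 261.7×0.873 + 184.2×0.53 + 216.4×4.08 = 1209.0021
Σ mᵢcᵢTᵢ = 228.4641×170.3 + 97.626×26.7 + 882.912×64.2 = 98197
T = 98197 / 1209.0021 = 81.22 °C

T_f = 81.2 °C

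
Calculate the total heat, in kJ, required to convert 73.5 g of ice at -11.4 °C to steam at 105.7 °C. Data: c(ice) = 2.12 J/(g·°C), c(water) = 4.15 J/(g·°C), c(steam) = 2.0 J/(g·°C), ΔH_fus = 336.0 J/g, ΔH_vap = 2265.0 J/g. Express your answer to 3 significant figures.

q1 (heat ice -11.4→0.0 °C): 73.5 × 2.12 × 11.4 = 1776 J
q2 (melt at 0 °C): 73.5 × 336.0 = 24696 J
q3 (heat water 0.0→100.0 °C): 73.5 × 4.15 × 100.0 = 30503 J
q4 (vaporize at 100 °C): 73.5 × 2265.0 = 166478 J
q5 (heat steam 100.0→105.7 °C): 73.5 × 2.0 × 5.7 = 838 J
Total: 1776 + 24696 + 30503 + 166478 + 838 = 224291 J = 224 kJ

q = 224 kJ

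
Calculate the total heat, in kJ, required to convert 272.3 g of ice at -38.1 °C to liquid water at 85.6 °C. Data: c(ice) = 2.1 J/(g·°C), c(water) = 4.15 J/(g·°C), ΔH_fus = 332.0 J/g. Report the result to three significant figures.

q1 (heat ice -38.1→0.0 °C): 272.3 × 2.1 × 38.1 = 21787 J
q2 (melt at 0 °C): 272.3 × 332.0 = 90404 J
q3 (heat water 0.0→85.6 °C): 272.3 × 4.15 × 85.6 = 96732 J
Total: 21787 + 90404 + 96732 = 208923 J = 209 kJ

q = 209 kJ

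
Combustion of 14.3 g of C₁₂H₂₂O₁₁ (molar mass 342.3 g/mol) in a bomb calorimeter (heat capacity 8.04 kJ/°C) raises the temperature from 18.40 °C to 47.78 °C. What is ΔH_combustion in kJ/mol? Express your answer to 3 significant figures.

ΔH = -5650 kJ/mol

ΔT = 47.78 − 18.40 = 29.38 °C
q_cal = C_cal × ΔT = 8.04 × 29.38 = 236.2152 kJ
n = 14.3 / 342.3 = 0.04178 mol
q_rxn = −q_cal = -236.2152 kJ
ΔH = -236.2152 / 0.04178 = -5654 kJ/mol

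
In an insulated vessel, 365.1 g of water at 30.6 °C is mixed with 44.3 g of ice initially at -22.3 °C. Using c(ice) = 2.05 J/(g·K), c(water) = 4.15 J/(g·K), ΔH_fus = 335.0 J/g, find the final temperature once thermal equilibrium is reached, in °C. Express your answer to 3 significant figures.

Heat to bring ice to 0 °C and melt it: q₁ = 44.3×2.05×22.3 + 44.3×335.0 = 16866 J
Heat the water can supply cooling to 0 °C: 365.1×4.15×30.6 = 46364.0 J > q₁, so all ice melts.
Energy balance: 365.1×4.15×(30.6 − T) = 16866 + 44.3×4.15×(T − 0)
1515.165(30.6 − T) = 16866 + 183.845 T
46364.0 − 16866 = 1699.010 T
T = 29498.0 / 1699.010 = 17.36 °C

T_f = 17.4 °C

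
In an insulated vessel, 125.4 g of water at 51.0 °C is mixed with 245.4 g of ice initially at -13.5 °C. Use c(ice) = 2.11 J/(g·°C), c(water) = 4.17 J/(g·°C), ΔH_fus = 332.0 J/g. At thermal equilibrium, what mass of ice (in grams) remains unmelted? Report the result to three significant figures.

m_ice remaining = 186 g

Heat to warm all ice to 0 °C: 245.4×2.11×13.5 = 6990.2 J
Heat released by water cooling to 0 °C: 125.4×4.17×51.0 = 26669 J
26669 J < 6990.2 + 245.4×332.0 = 88463.0 J, so not all ice melts; final T = 0 °C.
Heat left for melting: 26669 − 6990.2 = 19678.8 J
Mass melted = 19678.8 / 332.0 = 59.27 g
Ice remaining = 245.4 − 59.27 = 186.13 g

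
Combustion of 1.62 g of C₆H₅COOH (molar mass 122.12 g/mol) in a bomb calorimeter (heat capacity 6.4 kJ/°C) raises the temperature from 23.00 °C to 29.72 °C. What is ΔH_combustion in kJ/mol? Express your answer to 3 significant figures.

ΔH = -3240 kJ/mol

ΔT = 29.72 − 23.00 = 6.72 °C
q_cal = C_cal × ΔT = 6.4 × 6.72 = 43.008 kJ
n = 1.62 / 122.12 = 0.01327 mol
q_rxn = −q_cal = -43.008 kJ
ΔH = -43.008 / 0.01327 = -3241 kJ/mol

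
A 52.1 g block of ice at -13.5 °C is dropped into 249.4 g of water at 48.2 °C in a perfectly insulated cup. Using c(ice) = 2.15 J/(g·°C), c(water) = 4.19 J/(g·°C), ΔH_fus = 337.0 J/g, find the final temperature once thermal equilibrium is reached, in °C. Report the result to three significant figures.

T_f = 24.8 °C

Heat to bring ice to 0 °C and melt it: q₁ = 52.1×2.15×13.5 + 52.1×337.0 = 19070 J
Heat the water can supply cooling to 0 °C: 249.4×4.19×48.2 = 50368.3 J > q₁, so all ice melts.
Energy balance: 249.4×4.19×(48.2 − T) = 19070 + 52.1×4.19×(T − 0)
1044.986(48.2 − T) = 19070 + 218.299 T
50368.3 − 19070 = 1263.285 T
T = 31298.3 / 1263.285 = 24.78 °C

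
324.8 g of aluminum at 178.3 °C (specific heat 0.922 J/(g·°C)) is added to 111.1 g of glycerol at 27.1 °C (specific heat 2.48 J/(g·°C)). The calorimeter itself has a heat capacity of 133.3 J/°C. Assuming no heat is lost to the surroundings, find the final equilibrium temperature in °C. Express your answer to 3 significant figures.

T_f = 91.0 °C

Heat lost by aluminum = heat gained by glycerol + calorimeter.
(324.8)(0.922)(178.3 − T) = [(111.1)(2.48) + 133.3](T − 27.1)
299.4656 (178.3 − T) = 408.828 (T − 27.1)
53395 − 299.4656 T = 408.828 T − 11079
64474 = 708.2936 T
T = 91.03 °C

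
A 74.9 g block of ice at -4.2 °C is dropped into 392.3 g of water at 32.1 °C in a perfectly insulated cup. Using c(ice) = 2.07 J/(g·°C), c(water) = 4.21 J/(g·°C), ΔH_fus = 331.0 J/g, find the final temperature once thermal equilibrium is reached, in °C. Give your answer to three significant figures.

Heat to bring ice to 0 °C and melt it: q₁ = 74.9×2.07×4.2 + 74.9×331.0 = 25443 J
Heat the water can supply cooling to 0 °C: 392.3×4.21×32.1 = 53015.8 J > q₁, so all ice melts.
Energy balance: 392.3×4.21×(32.1 − T) = 25443 + 74.9×4.21×(T − 0)
1651.583(32.1 − T) = 25443 + 315.329 T
53015.8 − 25443 = 1966.912 T
T = 27572.8 / 1966.912 = 14.02 °C

T_f = 14.0 °C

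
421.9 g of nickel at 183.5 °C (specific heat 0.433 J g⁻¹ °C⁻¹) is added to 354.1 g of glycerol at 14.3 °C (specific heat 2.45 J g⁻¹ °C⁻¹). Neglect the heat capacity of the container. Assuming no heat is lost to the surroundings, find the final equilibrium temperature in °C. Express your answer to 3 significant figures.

T_f = 43.7 °C

Heat lost by nickel = heat gained by glycerol.
(421.9)(0.433)(183.5 − T) = (354.1)(2.45)(T − 14.3)
182.6827 (183.5 − T) = 867.545 (T − 14.3)
33522 − 182.6827 T = 867.545 T − 12406
45928 = 1050.2277 T
T = 43.73 °C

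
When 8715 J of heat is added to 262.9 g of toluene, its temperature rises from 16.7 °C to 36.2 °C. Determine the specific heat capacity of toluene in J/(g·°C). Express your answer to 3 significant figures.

c = 1.70 J/(g·°C)

c = q / (m ΔT) = 8715 / (262.9 × 19.5)
c = 8715 / 5126.55 = 1.70 J/(g·°C)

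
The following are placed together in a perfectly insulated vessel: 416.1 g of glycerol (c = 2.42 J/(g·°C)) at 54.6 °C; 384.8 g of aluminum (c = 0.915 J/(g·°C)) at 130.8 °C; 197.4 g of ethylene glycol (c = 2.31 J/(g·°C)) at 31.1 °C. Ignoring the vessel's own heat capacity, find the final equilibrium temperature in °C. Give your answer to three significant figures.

T_f = 63.5 °C

Σ mᵢcᵢ(T − Tᵢ) = 0  ⇒  T = Σ mᵢcᵢTᵢ / Σ mᵢcᵢ
Σ mᵢcᵢ = 416.1×2.42 + 384.8×0.915 + 197.4×2.31 = 1815.048
Σ mᵢcᵢTᵢ = 1006.962×54.6 + 352.092×130.8 + 455.994×31.1 = 115220
T = 115220 / 1815.048 = 63.48 °C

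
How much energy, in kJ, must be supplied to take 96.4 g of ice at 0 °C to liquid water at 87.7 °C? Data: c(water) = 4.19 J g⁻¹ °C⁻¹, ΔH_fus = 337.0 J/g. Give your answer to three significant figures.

q = 67.9 kJ

q1 (melt at 0 °C): 96.4 × 337.0 = 32487 J
q2 (heat water 0.0→87.7 °C): 96.4 × 4.19 × 87.7 = 35423 J
Total: 32487 + 35423 = 67910 J = 67.9 kJ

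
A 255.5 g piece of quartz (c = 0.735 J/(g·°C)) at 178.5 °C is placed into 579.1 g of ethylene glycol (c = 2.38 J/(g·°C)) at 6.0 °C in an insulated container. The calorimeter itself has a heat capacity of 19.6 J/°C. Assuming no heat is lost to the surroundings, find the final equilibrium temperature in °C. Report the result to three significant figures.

T_f = 26.4 °C

Heat lost by quartz = heat gained by ethylene glycol + calorimeter.
(255.5)(0.735)(178.5 − T) = [(579.1)(2.38) + 19.6](T − 6.0)
187.7925 (178.5 − T) = 1397.858 (T − 6.0)
33521 − 187.7925 T = 1397.858 T − 8387.1
41908.1 = 1585.6505 T
T = 26.43 °C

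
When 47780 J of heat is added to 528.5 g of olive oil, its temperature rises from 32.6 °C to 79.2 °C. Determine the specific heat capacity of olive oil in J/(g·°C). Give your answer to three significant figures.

c = 1.94 J/(g·°C)

c = q / (m ΔT) = 47780 / (528.5 × 46.6)
c = 47780 / 24628.1 = 1.94 J/(g·°C)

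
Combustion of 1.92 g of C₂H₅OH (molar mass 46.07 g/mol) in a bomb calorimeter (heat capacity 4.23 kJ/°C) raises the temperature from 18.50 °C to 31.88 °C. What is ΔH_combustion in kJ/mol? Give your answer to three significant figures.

ΔT = 31.88 − 18.50 = 13.38 °C
q_cal = C_cal × ΔT = 4.23 × 13.38 = 56.5974 kJ
n = 1.92 / 46.07 = 0.04168 mol
q_rxn = −q_cal = -56.5974 kJ
ΔH = -56.5974 / 0.04168 = -1358 kJ/mol

ΔH = -1360 kJ/mol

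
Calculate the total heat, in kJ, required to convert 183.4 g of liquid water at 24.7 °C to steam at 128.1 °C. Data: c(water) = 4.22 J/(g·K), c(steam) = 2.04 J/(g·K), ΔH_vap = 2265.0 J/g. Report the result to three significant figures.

q = 484 kJ

q1 (heat water 24.7→100.0 °C): 183.4 × 4.22 × 75.3 = 58278 J
q2 (vaporize at 100 °C): 183.4 × 2265.0 = 415401 J
q3 (heat steam 100.0→128.1 °C): 183.4 × 2.04 × 28.1 = 10513 J
Total: 58278 + 415401 + 10513 = 484192 J = 484 kJ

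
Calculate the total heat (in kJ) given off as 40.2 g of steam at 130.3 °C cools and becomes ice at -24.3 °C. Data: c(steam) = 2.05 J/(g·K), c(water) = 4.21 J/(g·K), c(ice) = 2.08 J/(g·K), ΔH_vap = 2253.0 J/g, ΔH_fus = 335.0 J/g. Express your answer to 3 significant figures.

q = 125 kJ

q1 (cool steam 130.3→100 °C): 40.2 × 2.05 × 30.3 = 2497 J
q2 (condense at 100 °C): 40.2 × 2253.0 = 90571 J
q3 (cool water 100→0 °C): 40.2 × 4.21 × 100.0 = 16924 J
q4 (freeze at 0 °C): 40.2 × 335.0 = 13467 J
q5 (cool ice 0→-24.3 °C): 40.2 × 2.08 × 24.3 = 2032 J
Total: 2497 + 90571 + 16924 + 13467 + 2032 = 125491 J = 125 kJ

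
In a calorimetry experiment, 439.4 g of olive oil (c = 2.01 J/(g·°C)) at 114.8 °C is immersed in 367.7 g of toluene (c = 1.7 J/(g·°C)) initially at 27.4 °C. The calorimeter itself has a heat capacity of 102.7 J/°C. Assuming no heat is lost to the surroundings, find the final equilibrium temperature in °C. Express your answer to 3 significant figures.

Heat lost by olive oil = heat gained by toluene + calorimeter.
(439.4)(2.01)(114.8 − T) = [(367.7)(1.7) + 102.7](T − 27.4)
883.194 (114.8 − T) = 727.79 (T − 27.4)
101390 − 883.194 T = 727.79 T − 19941
121331 = 1610.984 T
T = 75.31 °C

T_f = 75.3 °C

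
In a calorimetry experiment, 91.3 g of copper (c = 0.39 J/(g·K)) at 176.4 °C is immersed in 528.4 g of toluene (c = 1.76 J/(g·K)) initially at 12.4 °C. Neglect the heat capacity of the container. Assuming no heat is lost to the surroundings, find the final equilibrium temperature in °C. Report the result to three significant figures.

Heat lost by copper = heat gained by toluene.
(91.3)(0.39)(176.4 − T) = (528.4)(1.76)(T − 12.4)
35.607 (176.4 − T) = 929.984 (T − 12.4)
6281.1 − 35.607 T = 929.984 T − 11532
17813.1 = 965.591 T
T = 18.448 °C

T_f = 18.4 °C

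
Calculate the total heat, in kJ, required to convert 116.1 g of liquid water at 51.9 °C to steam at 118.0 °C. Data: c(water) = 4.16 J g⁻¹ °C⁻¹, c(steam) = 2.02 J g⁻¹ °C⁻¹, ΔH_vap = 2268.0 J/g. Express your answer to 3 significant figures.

q1 (heat water 51.9→100.0 °C): 116.1 × 4.16 × 48.1 = 23231 J
q2 (vaporize at 100 °C): 116.1 × 2268.0 = 263315 J
q3 (heat steam 100.0→118.0 °C): 116.1 × 2.02 × 18.0 = 4221 J
Total: 23231 + 263315 + 4221 = 290767 J = 291 kJ

q = 291 kJ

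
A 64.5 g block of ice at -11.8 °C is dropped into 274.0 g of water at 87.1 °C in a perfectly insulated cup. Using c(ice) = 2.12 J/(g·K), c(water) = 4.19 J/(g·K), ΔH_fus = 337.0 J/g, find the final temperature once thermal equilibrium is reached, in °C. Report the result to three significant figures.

T_f = 54.0 °C

Heat to bring ice to 0 °C and melt it: q₁ = 64.5×2.12×11.8 + 64.5×337.0 = 23350 J
Heat the water can supply cooling to 0 °C: 274.0×4.19×87.1 = 99996.0 J > q₁, so all ice melts.
Energy balance: 274.0×4.19×(87.1 − T) = 23350 + 64.5×4.19×(T − 0)
1148.06(87.1 − T) = 23350 + 270.255 T
99996.0 − 23350 = 1418.315 T
T = 76646.0 / 1418.315 = 54.04 °C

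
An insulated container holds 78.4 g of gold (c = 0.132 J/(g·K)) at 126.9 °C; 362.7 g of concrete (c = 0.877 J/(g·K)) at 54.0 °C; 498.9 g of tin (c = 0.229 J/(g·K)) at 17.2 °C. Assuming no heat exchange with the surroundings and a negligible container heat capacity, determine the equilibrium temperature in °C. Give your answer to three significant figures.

Σ mᵢcᵢ(T − Tᵢ) = 0  ⇒  T = Σ mᵢcᵢTᵢ / Σ mᵢcᵢ
Σ mᵢcᵢ = 78.4×0.132 + 362.7×0.877 + 498.9×0.229 = 442.6848
Σ mᵢcᵢTᵢ = 10.3488×126.9 + 318.0879×54.0 + 114.2481×17.2 = 20455
T = 20455 / 442.6848 = 46.21 °C

T_f = 46.2 °C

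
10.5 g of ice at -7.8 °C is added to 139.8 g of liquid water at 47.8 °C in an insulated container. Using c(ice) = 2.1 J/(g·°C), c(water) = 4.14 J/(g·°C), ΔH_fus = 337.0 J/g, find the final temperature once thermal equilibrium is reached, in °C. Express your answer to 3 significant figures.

Heat to bring ice to 0 °C and melt it: q₁ = 10.5×2.1×7.8 + 10.5×337.0 = 3710.5 J
Heat the water can supply cooling to 0 °C: 139.8×4.14×47.8 = 27665.3 J > q₁, so all ice melts.
Energy balance: 139.8×4.14×(47.8 − T) = 3710.5 + 10.5×4.14×(T − 0)
578.772(47.8 − T) = 3710.5 + 43.47 T
27665.3 − 3710.5 = 622.242 T
T = 23954.8 / 622.242 = 38.50 °C

T_f = 38.5 °C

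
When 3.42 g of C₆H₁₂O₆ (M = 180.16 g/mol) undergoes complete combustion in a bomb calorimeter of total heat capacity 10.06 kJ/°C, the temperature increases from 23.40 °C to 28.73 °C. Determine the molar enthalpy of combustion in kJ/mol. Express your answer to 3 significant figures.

ΔT = 28.73 − 23.40 = 5.33 °C
q_cal = C_cal × ΔT = 10.06 × 5.33 = 53.6198 kJ
n = 3.42 / 180.16 = 0.018983 mol
q_rxn = −q_cal = -53.6198 kJ
ΔH = -53.6198 / 0.018983 = -2824.6 kJ/mol

ΔH = -2820 kJ/mol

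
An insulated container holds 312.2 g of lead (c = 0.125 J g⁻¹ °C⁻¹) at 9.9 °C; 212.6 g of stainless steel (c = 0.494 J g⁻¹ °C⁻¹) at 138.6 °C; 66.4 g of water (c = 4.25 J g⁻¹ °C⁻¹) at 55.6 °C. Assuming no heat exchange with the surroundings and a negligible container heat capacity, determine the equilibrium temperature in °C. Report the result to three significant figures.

T_f = 71.9 °C

Σ mᵢcᵢ(T − Tᵢ) = 0  ⇒  T = Σ mᵢcᵢTᵢ / Σ mᵢcᵢ
Σ mᵢcᵢ = 312.2×0.125 + 212.6×0.494 + 66.4×4.25 = 426.2494
Σ mᵢcᵢTᵢ = 39.025×9.9 + 105.0244×138.6 + 282.2×55.6 = 30633
T = 30633 / 426.2494 = 71.87 °C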